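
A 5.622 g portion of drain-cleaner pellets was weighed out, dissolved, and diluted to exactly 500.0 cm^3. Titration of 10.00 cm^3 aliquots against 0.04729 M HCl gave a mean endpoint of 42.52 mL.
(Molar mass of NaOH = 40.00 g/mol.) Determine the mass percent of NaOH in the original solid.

NaOH + HCl → NaCl + H2O
n(HCl) per titration = 0.04252 × 0.04729 = 2.011 × 10^-3 mol
n(NaOH) in each aliquot = 2.011 × 10^-3 mol (1:1 ratio)
n(NaOH) in the whole flask = 2.011 × 10^-3 × 500.0/10.00 = 0.1005 mol
mass of NaOH = 0.1005 × 40.00 = 4.022 g
% NaOH = 4.022 / 5.622 × 100 = 71.53 %

71.53 %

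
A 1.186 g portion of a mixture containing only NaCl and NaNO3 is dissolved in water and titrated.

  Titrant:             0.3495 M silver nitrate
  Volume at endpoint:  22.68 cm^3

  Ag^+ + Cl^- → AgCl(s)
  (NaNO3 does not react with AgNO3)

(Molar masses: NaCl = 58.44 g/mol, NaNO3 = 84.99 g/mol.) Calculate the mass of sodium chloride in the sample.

0.4632 g

n(AgNO3) = 0.02268 × 0.3495 = 7.927 × 10^-3 mol
Let x = n(NaCl), y = n(NaNO3).
Titrant: 1x = 7.927 × 10^-3;  mass: 58.44x + 84.99y = 1.186
Solving, x = 7.927 × 10^-3 mol, y = 8.504 × 10^-3 mol
mass of NaCl = 7.927 × 10^-3 × 58.44 = 0.4632 g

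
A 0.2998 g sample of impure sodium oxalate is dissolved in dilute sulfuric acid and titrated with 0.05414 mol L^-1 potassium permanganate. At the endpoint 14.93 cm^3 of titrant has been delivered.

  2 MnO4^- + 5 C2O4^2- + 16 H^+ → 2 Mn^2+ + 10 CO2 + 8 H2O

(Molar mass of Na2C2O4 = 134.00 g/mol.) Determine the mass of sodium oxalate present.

0.2708 g

n(KMnO4) = 0.01493 L × 0.05414 mol/L = 8.083 × 10^-4 mol
From the 5:2 ratio, n(Na2C2O4) = 5/2 × 8.083 × 10^-4 = 2.021 × 10^-3 mol
mass of Na2C2O4 = 2.021 × 10^-3 × 134.00 g/mol = 0.2708 g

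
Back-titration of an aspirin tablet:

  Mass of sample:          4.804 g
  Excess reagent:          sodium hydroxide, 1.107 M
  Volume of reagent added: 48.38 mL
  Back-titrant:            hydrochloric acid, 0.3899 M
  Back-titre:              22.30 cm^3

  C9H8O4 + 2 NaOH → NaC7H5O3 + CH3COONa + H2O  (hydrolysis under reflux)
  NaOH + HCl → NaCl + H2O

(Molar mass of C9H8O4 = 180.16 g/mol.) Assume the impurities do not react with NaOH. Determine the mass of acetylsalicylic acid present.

n(NaOH) added = 0.04838 × 1.107 = 0.05356 mol
n(HCl) used in back-titration = 0.02230 × 0.3899 = 8.695 × 10^-3 mol
n(NaOH) left over = 8.695 × 10^-3 mol (1:1 ratio)
n(NaOH) consumed by analyte = 0.05356 − 8.695 × 10^-3 = 0.04486 mol
From the 1:2 ratio, n(C9H8O4) = 1/2 × 0.04486 = 0.02243 mol
mass of C9H8O4 = 0.02243 × 180.16 = 4.041 g

4.041 g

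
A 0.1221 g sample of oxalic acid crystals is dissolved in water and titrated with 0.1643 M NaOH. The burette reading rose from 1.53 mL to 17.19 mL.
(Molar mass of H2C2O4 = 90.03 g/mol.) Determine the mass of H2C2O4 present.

0.1158 g

H2C2O4 + 2 NaOH → Na2C2O4 + 2 H2O
n(NaOH) = 0.01566 L × 0.1643 mol/L = 2.573 × 10^-3 mol
From the 1:2 ratio, n(H2C2O4) = 1/2 × 2.573 × 10^-3 = 1.286 × 10^-3 mol
mass of H2C2O4 = 1.286 × 10^-3 × 90.03 g/mol = 0.1158 g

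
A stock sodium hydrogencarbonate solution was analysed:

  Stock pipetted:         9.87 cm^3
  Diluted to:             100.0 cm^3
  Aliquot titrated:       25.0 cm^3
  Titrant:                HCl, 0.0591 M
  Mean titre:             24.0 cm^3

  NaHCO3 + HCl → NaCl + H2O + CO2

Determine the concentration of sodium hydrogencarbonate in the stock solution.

n(HCl) = 0.0240 × 0.0591 = 1.42 × 10^-3 mol
n(NaHCO3) in the aliquot = 1.42 × 10^-3 mol (1:1 ratio)
[NaHCO3]_dilute = 1.42 × 10^-3 / 0.0250 = 0.0567 mol/L
Dilution factor = 100.0 / 9.87 = 10.13
[NaHCO3]_stock = 0.0567 × 10.13 = 0.575 mol/L

0.575 M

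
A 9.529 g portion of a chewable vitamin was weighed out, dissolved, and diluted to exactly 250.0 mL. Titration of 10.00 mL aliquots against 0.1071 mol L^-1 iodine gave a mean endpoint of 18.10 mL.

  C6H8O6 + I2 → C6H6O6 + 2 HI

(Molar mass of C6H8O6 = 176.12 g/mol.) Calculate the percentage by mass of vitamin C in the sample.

89.57 %

n(I2) per titration = 0.01810 × 0.1071 = 1.939 × 10^-3 mol
n(C6H8O6) in each aliquot = 1.939 × 10^-3 mol (1:1 ratio)
n(C6H8O6) in the whole flask = 1.939 × 10^-3 × 250.0/10.00 = 0.04846 mol
mass of C6H8O6 = 0.04846 × 176.12 = 8.535 g
% C6H8O6 = 8.535 / 9.529 × 100 = 89.57 %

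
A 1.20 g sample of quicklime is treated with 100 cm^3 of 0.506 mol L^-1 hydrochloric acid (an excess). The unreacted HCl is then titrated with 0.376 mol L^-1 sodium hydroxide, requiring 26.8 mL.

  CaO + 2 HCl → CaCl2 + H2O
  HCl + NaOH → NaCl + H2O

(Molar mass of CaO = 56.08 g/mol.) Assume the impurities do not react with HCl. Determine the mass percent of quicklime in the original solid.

94.7 %

n(HCl) added = 0.100 × 0.506 = 0.0506 mol
n(NaOH) used in back-titration = 0.0268 × 0.376 = 0.0101 mol
n(HCl) left over = 0.0101 mol (1:1 ratio)
n(HCl) consumed by analyte = 0.0506 − 0.0101 = 0.0405 mol
From the 1:2 ratio, n(CaO) = 1/2 × 0.0405 = 0.0203 mol
mass of CaO = 0.0203 × 56.08 = 1.14 g
% CaO = 1.14 / 1.20 × 100 = 94.7 %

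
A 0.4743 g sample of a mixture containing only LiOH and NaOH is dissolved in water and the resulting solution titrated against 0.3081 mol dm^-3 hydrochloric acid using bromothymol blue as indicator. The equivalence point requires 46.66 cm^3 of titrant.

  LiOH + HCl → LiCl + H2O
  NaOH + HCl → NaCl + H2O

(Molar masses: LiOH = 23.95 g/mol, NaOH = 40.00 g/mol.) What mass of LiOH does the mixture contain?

0.1503 g

n(HCl) = 0.04666 × 0.3081 = 0.01438 mol
Let x = n(LiOH), y = n(NaOH).
Titrant: 1x + 1y = 0.01438;  mass: 23.95x + 40.00y = 0.4743
Solving, x = 6.277 × 10^-3 mol, y = 8.099 × 10^-3 mol
mass of LiOH = 6.277 × 10^-3 × 23.95 = 0.1503 g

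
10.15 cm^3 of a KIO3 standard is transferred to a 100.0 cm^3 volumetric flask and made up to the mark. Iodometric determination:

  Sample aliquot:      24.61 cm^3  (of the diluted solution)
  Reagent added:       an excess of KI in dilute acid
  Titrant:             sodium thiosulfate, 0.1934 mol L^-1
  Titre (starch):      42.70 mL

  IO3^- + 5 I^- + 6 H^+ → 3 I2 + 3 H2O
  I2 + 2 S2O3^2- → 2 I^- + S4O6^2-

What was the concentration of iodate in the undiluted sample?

n(S2O3^2-) = 0.04270 × 0.1934 = 8.258 × 10^-3 mol
n(I2) = n(S2O3^2-)/2 = 4.129 × 10^-3 mol
From the 1:3 ratio, n(IO3^-) in the aliquot = 1/3 × 4.129 × 10^-3 = 1.376 × 10^-3 mol
[IO3^-]_dilute = 1.376 × 10^-3 / 0.02461 = 0.05593 mol/L
[IO3^-]_original = 0.05593 × 100.0/10.15 = 0.5510 mol/L

0.5510 mol/L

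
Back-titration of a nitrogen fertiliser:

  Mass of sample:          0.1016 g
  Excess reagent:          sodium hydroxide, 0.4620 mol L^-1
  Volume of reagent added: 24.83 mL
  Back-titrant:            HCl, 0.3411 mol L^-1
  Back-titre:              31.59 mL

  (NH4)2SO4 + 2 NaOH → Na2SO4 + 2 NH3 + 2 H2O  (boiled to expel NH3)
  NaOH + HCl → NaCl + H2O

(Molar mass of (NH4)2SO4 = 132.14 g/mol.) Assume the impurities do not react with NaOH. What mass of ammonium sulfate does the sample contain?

n(NaOH) added = 0.02483 × 0.4620 = 0.01147 mol
n(HCl) used in back-titration = 0.03159 × 0.3411 = 0.01078 mol
n(NaOH) left over = 0.01078 mol (1:1 ratio)
n(NaOH) consumed by analyte = 0.01147 − 0.01078 = 6.961 × 10^-4 mol
From the 1:2 ratio, n((NH4)2SO4) = 1/2 × 6.961 × 10^-4 = 3.481 × 10^-4 mol
mass of (NH4)2SO4 = 3.481 × 10^-4 × 132.14 = 0.04599 g

0.04599 g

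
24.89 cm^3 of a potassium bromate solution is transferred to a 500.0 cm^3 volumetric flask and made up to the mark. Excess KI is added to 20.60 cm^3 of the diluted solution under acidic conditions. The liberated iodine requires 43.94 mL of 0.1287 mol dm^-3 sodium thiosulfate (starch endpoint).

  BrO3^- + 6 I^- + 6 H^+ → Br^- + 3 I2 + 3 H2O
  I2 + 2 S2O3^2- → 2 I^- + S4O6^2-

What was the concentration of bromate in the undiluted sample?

n(S2O3^2-) = 0.04394 × 0.1287 = 5.655 × 10^-3 mol
n(I2) = n(S2O3^2-)/2 = 2.828 × 10^-3 mol
From the 1:3 ratio, n(BrO3^-) in the aliquot = 1/3 × 2.828 × 10^-3 = 9.425 × 10^-4 mol
[BrO3^-]_dilute = 9.425 × 10^-4 / 0.02060 = 0.04575 mol/L
[BrO3^-]_original = 0.04575 × 500.0/24.89 = 0.9191 mol/L

0.9191 mol/L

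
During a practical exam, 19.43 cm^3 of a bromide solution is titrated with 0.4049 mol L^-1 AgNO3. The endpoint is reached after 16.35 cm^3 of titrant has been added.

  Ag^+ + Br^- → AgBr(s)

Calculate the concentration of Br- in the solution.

n(AgNO3) = 0.01635 L × 0.4049 mol/L = 6.620 × 10^-3 mol
n(Br-) = 6.620 × 10^-3 mol (1:1 mole ratio)
[Br-] = 6.620 × 10^-3 mol / 0.01943 L = 0.3407 mol/L

0.3407 mol/L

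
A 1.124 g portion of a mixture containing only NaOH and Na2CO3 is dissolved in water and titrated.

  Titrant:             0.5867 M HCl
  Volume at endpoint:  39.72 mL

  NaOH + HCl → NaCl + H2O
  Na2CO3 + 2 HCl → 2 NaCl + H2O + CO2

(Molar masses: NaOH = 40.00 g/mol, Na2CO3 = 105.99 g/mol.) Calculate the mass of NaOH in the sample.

0.3416 g

n(HCl) = 0.03972 × 0.5867 = 0.02330 mol
Let x = n(NaOH), y = n(Na2CO3).
Titrant: 1x + 2y = 0.02330;  mass: 40.00x + 105.99y = 1.124
Solving, x = 8.540 × 10^-3 mol, y = 7.382 × 10^-3 mol
mass of NaOH = 8.540 × 10^-3 × 40.00 = 0.3416 g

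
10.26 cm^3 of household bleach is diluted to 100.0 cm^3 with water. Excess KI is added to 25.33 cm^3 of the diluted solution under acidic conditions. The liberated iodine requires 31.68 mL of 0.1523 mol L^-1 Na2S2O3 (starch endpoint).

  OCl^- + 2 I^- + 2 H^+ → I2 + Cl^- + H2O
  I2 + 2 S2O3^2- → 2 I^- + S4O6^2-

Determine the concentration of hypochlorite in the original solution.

0.9283 mol/L

n(S2O3^2-) = 0.03168 × 0.1523 = 4.825 × 10^-3 mol
n(I2) = n(S2O3^2-)/2 = 2.412 × 10^-3 mol
n(OCl^-) in the aliquot = 2.412 × 10^-3 mol (1:1 ratio)
[OCl^-]_dilute = 2.412 × 10^-3 / 0.02533 = 0.09524 mol/L
[OCl^-]_original = 0.09524 × 100.0/10.26 = 0.9283 mol/L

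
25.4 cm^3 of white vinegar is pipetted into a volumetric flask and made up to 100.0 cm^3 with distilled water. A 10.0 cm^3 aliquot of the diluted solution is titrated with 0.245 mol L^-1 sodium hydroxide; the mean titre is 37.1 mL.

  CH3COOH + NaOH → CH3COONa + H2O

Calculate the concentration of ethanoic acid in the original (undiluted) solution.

3.58 mol/L

n(NaOH) = 0.0371 × 0.245 = 9.09 × 10^-3 mol
n(CH3COOH) in the aliquot = 9.09 × 10^-3 mol (1:1 ratio)
[CH3COOH]_dilute = 9.09 × 10^-3 / 0.0100 = 0.909 mol/L
Dilution factor = 100.0 / 25.4 = 3.937
[CH3COOH]_stock = 0.909 × 3.937 = 3.58 mol/L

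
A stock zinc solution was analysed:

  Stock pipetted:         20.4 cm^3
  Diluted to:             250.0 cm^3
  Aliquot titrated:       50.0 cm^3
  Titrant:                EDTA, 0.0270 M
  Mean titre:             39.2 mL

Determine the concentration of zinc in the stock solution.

Zn^2+ + EDTA^4- → [Zn(EDTA)]^2-
n(EDTA) = 0.0392 × 0.0270 = 1.06 × 10^-3 mol
n(Zn2+) in the aliquot = 1.06 × 10^-3 mol (1:1 ratio)
[Zn2+]_dilute = 1.06 × 10^-3 / 0.0500 = 0.0212 mol/L
Dilution factor = 250.0 / 20.4 = 12.25
[Zn2+]_stock = 0.0212 × 12.25 = 0.259 mol/L

0.259 M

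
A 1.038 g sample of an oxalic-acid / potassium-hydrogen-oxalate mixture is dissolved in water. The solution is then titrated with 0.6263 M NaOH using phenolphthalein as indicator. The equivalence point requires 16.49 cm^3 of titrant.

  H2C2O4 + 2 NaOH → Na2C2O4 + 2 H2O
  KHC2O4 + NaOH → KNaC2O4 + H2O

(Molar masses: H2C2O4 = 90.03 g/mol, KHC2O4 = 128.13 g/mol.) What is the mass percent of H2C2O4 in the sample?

n(NaOH) = 0.01649 × 0.6263 = 0.01033 mol
Let x = n(H2C2O4), y = n(KHC2O4).
Titrant: 2x + 1y = 0.01033;  mass: 90.03x + 128.13y = 1.038
Solving, x = 1.716 × 10^-3 mol, y = 6.895 × 10^-3 mol
mass of H2C2O4 = 1.716 × 10^-3 × 90.03 = 0.1545 g
% H2C2O4 = 0.1545 / 1.038 × 100 = 14.89 %

14.89 %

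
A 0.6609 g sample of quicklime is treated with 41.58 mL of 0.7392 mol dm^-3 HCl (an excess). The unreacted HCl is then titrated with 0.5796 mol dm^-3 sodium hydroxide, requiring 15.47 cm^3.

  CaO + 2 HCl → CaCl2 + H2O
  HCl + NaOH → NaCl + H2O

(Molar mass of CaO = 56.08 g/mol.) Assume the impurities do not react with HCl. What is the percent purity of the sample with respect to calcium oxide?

92.36 %

n(HCl) added = 0.04158 × 0.7392 = 0.03074 mol
n(NaOH) used in back-titration = 0.01547 × 0.5796 = 8.966 × 10^-3 mol
n(HCl) left over = 8.966 × 10^-3 mol (1:1 ratio)
n(HCl) consumed by analyte = 0.03074 − 8.966 × 10^-3 = 0.02177 mol
From the 1:2 ratio, n(CaO) = 1/2 × 0.02177 = 0.01088 mol
mass of CaO = 0.01088 × 56.08 = 0.6104 g
% CaO = 0.6104 / 0.6609 × 100 = 92.36 %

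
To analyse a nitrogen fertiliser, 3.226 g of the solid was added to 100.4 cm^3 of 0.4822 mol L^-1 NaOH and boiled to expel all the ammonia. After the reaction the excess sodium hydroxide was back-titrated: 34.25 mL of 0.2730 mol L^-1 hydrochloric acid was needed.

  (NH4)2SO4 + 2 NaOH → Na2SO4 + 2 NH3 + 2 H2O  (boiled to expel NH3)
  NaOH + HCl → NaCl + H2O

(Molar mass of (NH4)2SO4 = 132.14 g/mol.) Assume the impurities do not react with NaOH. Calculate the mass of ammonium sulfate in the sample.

n(NaOH) added = 0.1004 × 0.4822 = 0.04841 mol
n(HCl) used in back-titration = 0.03425 × 0.2730 = 9.350 × 10^-3 mol
n(NaOH) left over = 9.350 × 10^-3 mol (1:1 ratio)
n(NaOH) consumed by analyte = 0.04841 − 9.350 × 10^-3 = 0.03906 mol
From the 1:2 ratio, n((NH4)2SO4) = 1/2 × 0.03906 = 0.01953 mol
mass of (NH4)2SO4 = 0.01953 × 132.14 = 2.581 g

2.581 g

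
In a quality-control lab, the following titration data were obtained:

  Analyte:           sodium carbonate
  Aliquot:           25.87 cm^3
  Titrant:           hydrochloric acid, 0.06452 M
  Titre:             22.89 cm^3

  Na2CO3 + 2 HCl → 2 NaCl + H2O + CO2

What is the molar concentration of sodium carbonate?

n(HCl) = 0.02289 L × 0.06452 mol/L = 1.477 × 10^-3 mol
From the 1:2 mole ratio, n(Na2CO3) = 1/2 × 1.477 × 10^-3 = 7.384 × 10^-4 mol
[Na2CO3] = 7.384 × 10^-4 mol / 0.02587 L = 0.02854 mol/L

0.02854 M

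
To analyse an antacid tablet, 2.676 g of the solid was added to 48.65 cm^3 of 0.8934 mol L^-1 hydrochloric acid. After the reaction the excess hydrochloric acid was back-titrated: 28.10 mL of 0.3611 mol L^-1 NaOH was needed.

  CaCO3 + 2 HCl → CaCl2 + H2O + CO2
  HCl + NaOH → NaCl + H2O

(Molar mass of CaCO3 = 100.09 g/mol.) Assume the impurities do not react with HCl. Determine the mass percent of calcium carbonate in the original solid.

n(HCl) added = 0.04865 × 0.8934 = 0.04346 mol
n(NaOH) used in back-titration = 0.02810 × 0.3611 = 0.01015 mol
n(HCl) left over = 0.01015 mol (1:1 ratio)
n(HCl) consumed by analyte = 0.04346 − 0.01015 = 0.03332 mol
From the 1:2 ratio, n(CaCO3) = 1/2 × 0.03332 = 0.01666 mol
mass of CaCO3 = 0.01666 × 100.09 = 1.667 g
% CaCO3 = 1.667 / 2.676 × 100 = 62.31 %

62.31 %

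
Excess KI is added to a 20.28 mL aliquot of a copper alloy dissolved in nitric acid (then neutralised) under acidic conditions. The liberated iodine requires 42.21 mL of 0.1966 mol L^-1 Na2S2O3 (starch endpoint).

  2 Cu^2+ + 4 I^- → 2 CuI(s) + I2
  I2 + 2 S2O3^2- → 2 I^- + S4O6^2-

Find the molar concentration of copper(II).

0.4092 mol/L

n(S2O3^2-) = 0.04221 × 0.1966 = 8.298 × 10^-3 mol
n(I2) = n(S2O3^2-)/2 = 4.149 × 10^-3 mol
From the 2:1 ratio, n(Cu2+) in the aliquot = 2/1 × 4.149 × 10^-3 = 8.298 × 10^-3 mol
[Cu2+] = 8.298 × 10^-3 / 0.02028 = 0.4092 mol/L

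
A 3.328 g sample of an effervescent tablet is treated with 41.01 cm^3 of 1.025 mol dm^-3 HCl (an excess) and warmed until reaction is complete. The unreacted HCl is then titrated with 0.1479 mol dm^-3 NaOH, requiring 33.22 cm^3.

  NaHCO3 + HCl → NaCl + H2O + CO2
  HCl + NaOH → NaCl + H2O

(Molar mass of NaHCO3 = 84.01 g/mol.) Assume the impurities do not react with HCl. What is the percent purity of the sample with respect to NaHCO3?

93.71 %

n(HCl) added = 0.04101 × 1.025 = 0.04204 mol
n(NaOH) used in back-titration = 0.03322 × 0.1479 = 4.913 × 10^-3 mol
n(HCl) left over = 4.913 × 10^-3 mol (1:1 ratio)
n(HCl) consumed by analyte = 0.04204 − 4.913 × 10^-3 = 0.03712 mol
n(NaHCO3) = 0.03712 mol (1:1 ratio)
mass of NaHCO3 = 0.03712 × 84.01 = 3.119 g
% NaHCO3 = 3.119 / 3.328 × 100 = 93.71 %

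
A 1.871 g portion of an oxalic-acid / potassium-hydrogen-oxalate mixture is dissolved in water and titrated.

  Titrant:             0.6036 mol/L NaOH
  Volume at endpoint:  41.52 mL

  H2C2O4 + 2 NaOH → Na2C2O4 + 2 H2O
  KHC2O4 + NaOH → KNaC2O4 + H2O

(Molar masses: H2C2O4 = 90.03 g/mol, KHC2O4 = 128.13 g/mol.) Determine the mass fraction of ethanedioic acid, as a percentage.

n(NaOH) = 0.04152 × 0.6036 = 0.02506 mol
Let x = n(H2C2O4), y = n(KHC2O4).
Titrant: 2x + 1y = 0.02506;  mass: 90.03x + 128.13y = 1.871
Solving, x = 8.062 × 10^-3 mol, y = 8.938 × 10^-3 mol
mass of H2C2O4 = 8.062 × 10^-3 × 90.03 = 0.7258 g
% H2C2O4 = 0.7258 / 1.871 × 100 = 38.79 %

38.79 %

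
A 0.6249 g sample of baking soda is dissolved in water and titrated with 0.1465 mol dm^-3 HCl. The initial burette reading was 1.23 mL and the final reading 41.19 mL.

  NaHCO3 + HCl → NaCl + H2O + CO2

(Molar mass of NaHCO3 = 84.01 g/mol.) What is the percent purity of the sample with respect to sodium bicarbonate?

78.70 %

n(HCl) = 0.03996 L × 0.1465 mol/L = 5.854 × 10^-3 mol
n(NaHCO3) = 5.854 × 10^-3 mol (1:1 ratio)
mass of NaHCO3 = 5.854 × 10^-3 × 84.01 g/mol = 0.4918 g
% NaHCO3 = 0.4918 / 0.6249 × 100 = 78.70 %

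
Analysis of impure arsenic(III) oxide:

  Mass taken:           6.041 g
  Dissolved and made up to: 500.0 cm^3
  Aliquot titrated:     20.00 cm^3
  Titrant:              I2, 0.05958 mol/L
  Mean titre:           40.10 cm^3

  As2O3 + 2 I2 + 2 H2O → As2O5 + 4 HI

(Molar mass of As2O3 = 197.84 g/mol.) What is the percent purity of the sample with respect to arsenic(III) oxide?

97.80 %

n(I2) per titration = 0.04010 × 0.05958 = 2.389 × 10^-3 mol
From the 1:2 ratio, n(As2O3) in each aliquot = 1/2 × 2.389 × 10^-3 = 1.195 × 10^-3 mol
n(As2O3) in the whole flask = 1.195 × 10^-3 × 500.0/20.00 = 0.02986 mol
mass of As2O3 = 0.02986 × 197.84 = 5.908 g
% As2O3 = 5.908 / 6.041 × 100 = 97.80 %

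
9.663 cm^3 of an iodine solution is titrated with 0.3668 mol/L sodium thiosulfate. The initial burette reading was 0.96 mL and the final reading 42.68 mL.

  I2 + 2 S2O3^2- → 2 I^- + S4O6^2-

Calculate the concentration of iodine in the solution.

n(Na2S2O3) = 0.04172 L × 0.3668 mol/L = 0.01530 mol
From the 1:2 mole ratio, n(I2) = 1/2 × 0.01530 = 7.651 × 10^-3 mol
[I2] = 7.651 × 10^-3 mol / 0.009663 L = 0.7918 mol/L

0.7918 mol/L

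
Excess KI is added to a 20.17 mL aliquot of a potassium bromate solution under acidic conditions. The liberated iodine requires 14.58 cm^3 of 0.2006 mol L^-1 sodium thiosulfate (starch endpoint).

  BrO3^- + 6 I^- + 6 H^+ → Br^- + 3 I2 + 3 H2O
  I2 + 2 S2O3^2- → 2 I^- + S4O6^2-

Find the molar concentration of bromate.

0.02417 mol/L

n(S2O3^2-) = 0.01458 × 0.2006 = 2.925 × 10^-3 mol
n(I2) = n(S2O3^2-)/2 = 1.462 × 10^-3 mol
From the 1:3 ratio, n(BrO3^-) in the aliquot = 1/3 × 1.462 × 10^-3 = 4.875 × 10^-4 mol
[BrO3^-] = 4.875 × 10^-4 / 0.02017 = 0.02417 mol/L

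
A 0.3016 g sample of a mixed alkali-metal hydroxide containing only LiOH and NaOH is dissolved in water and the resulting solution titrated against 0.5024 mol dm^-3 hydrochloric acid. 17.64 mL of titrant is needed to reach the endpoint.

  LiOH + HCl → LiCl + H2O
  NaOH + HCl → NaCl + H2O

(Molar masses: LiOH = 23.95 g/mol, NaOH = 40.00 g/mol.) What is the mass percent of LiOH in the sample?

n(HCl) = 0.01764 × 0.5024 = 8.862 × 10^-3 mol
Let x = n(LiOH), y = n(NaOH).
Titrant: 1x + 1y = 8.862 × 10^-3;  mass: 23.95x + 40.00y = 0.3016
Solving, x = 3.296 × 10^-3 mol, y = 5.567 × 10^-3 mol
mass of LiOH = 3.296 × 10^-3 × 23.95 = 0.07893 g
% LiOH = 0.07893 / 0.3016 × 100 = 26.17 %

26.17 %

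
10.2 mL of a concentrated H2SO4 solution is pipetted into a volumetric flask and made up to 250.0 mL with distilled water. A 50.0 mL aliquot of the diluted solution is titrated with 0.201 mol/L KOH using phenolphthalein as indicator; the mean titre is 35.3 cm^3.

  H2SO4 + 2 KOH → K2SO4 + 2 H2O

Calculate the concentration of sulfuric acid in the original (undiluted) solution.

1.74 mol/L

n(KOH) = 0.0353 × 0.201 = 7.10 × 10^-3 mol
From the 1:2 ratio, n(H2SO4) in the aliquot = 1/2 × 7.10 × 10^-3 = 3.55 × 10^-3 mol
[H2SO4]_dilute = 3.55 × 10^-3 / 0.0500 = 0.0710 mol/L
Dilution factor = 250.0 / 10.2 = 24.51
[H2SO4]_stock = 0.0710 × 24.51 = 1.74 mol/L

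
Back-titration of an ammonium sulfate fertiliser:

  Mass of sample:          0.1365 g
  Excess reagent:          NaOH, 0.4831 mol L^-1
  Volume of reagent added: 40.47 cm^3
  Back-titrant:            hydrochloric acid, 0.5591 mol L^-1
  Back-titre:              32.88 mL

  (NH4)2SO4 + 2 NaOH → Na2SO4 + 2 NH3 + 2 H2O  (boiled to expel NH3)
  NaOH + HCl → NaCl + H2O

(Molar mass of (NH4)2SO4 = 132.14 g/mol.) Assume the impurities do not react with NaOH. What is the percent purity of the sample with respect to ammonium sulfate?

n(NaOH) added = 0.04047 × 0.4831 = 0.01955 mol
n(HCl) used in back-titration = 0.03288 × 0.5591 = 0.01838 mol
n(NaOH) left over = 0.01838 mol (1:1 ratio)
n(NaOH) consumed by analyte = 0.01955 − 0.01838 = 1.168 × 10^-3 mol
From the 1:2 ratio, n((NH4)2SO4) = 1/2 × 1.168 × 10^-3 = 5.839 × 10^-4 mol
mass of (NH4)2SO4 = 5.839 × 10^-4 × 132.14 = 0.07716 g
% (NH4)2SO4 = 0.07716 / 0.1365 × 100 = 56.53 %

56.53 %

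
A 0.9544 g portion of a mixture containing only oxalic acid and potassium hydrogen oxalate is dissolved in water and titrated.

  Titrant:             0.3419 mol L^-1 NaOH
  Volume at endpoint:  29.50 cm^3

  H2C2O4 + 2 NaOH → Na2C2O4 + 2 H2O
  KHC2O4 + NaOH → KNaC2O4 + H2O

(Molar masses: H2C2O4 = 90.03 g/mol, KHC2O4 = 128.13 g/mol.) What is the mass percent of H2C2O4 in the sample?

n(NaOH) = 0.02950 × 0.3419 = 0.01009 mol
Let x = n(H2C2O4), y = n(KHC2O4).
Titrant: 2x + 1y = 0.01009;  mass: 90.03x + 128.13y = 0.9544
Solving, x = 2.033 × 10^-3 mol, y = 6.020 × 10^-3 mol
mass of H2C2O4 = 2.033 × 10^-3 × 90.03 = 0.1830 g
% H2C2O4 = 0.1830 / 0.9544 × 100 = 19.18 %

19.18 %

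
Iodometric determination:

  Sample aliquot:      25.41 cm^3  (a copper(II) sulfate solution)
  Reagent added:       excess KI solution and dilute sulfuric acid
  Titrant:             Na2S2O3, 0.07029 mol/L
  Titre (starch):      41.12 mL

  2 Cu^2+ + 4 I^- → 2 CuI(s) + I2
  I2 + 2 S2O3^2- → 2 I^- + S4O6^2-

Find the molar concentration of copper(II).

n(S2O3^2-) = 0.04112 × 0.07029 = 2.890 × 10^-3 mol
n(I2) = n(S2O3^2-)/2 = 1.445 × 10^-3 mol
From the 2:1 ratio, n(Cu2+) in the aliquot = 2/1 × 1.445 × 10^-3 = 2.890 × 10^-3 mol
[Cu2+] = 2.890 × 10^-3 / 0.02541 = 0.1137 mol/L

0.1137 mol/L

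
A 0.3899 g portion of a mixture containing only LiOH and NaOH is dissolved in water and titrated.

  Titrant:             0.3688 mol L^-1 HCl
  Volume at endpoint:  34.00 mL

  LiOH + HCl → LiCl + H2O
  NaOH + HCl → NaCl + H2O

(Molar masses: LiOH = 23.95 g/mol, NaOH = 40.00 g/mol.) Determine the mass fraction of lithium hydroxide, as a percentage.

42.74 %

n(HCl) = 0.03400 × 0.3688 = 0.01254 mol
Let x = n(LiOH), y = n(NaOH).
Titrant: 1x + 1y = 0.01254;  mass: 23.95x + 40.00y = 0.3899
Solving, x = 6.958 × 10^-3 mol, y = 5.582 × 10^-3 mol
mass of LiOH = 6.958 × 10^-3 × 23.95 = 0.1666 g
% LiOH = 0.1666 / 0.3899 × 100 = 42.74 %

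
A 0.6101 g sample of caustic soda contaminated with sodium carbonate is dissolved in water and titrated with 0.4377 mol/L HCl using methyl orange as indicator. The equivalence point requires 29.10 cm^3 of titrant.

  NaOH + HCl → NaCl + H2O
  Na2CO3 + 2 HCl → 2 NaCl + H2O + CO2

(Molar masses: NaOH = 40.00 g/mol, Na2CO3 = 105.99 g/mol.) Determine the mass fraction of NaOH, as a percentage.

n(HCl) = 0.02910 × 0.4377 = 0.01274 mol
Let x = n(NaOH), y = n(Na2CO3).
Titrant: 1x + 2y = 0.01274;  mass: 40.00x + 105.99y = 0.6101
Solving, x = 4.994 × 10^-3 mol, y = 3.871 × 10^-3 mol
mass of NaOH = 4.994 × 10^-3 × 40.00 = 0.1998 g
% NaOH = 0.1998 / 0.6101 × 100 = 32.74 %

32.74 %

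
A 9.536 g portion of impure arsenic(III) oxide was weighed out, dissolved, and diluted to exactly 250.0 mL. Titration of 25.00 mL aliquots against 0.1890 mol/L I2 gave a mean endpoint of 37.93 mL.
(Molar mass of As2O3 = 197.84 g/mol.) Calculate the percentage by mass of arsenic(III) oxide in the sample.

As2O3 + 2 I2 + 2 H2O → As2O5 + 4 HI
n(I2) per titration = 0.03793 × 0.1890 = 7.169 × 10^-3 mol
From the 1:2 ratio, n(As2O3) in each aliquot = 1/2 × 7.169 × 10^-3 = 3.584 × 10^-3 mol
n(As2O3) in the whole flask = 3.584 × 10^-3 × 250.0/25.00 = 0.03584 mol
mass of As2O3 = 0.03584 × 197.84 = 7.091 g
% As2O3 = 7.091 / 9.536 × 100 = 74.36 %

74.36 %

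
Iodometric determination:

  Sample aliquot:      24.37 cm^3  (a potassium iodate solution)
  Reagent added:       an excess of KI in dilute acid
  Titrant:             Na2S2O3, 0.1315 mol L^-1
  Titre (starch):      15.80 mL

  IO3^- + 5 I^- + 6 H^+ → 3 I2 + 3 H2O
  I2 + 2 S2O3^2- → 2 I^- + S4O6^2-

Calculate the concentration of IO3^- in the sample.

0.01421 mol/L

n(S2O3^2-) = 0.01580 × 0.1315 = 2.078 × 10^-3 mol
n(I2) = n(S2O3^2-)/2 = 1.039 × 10^-3 mol
From the 1:3 ratio, n(IO3^-) in the aliquot = 1/3 × 1.039 × 10^-3 = 3.463 × 10^-4 mol
[IO3^-] = 3.463 × 10^-4 / 0.02437 = 0.01421 mol/L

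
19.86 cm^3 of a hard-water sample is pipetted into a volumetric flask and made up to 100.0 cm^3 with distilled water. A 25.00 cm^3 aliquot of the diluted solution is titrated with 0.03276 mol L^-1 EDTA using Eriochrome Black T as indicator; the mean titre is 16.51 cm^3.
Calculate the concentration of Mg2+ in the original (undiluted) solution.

0.1089 mol/L

Mg^2+ + EDTA^4- → [Mg(EDTA)]^2-
n(EDTA) = 0.01651 × 0.03276 = 5.409 × 10^-4 mol
n(Mg2+) in the aliquot = 5.409 × 10^-4 mol (1:1 ratio)
[Mg2+]_dilute = 5.409 × 10^-4 / 0.02500 = 0.02163 mol/L
Dilution factor = 100.0 / 19.86 = 5.035
[Mg2+]_stock = 0.02163 × 5.035 = 0.1089 mol/L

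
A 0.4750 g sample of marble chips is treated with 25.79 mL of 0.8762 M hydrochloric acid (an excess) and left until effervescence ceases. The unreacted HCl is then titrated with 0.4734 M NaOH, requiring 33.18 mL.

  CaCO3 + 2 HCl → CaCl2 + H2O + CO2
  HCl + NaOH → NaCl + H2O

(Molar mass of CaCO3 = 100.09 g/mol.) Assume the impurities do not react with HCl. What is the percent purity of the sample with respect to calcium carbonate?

72.59 %

n(HCl) added = 0.02579 × 0.8762 = 0.02260 mol
n(NaOH) used in back-titration = 0.03318 × 0.4734 = 0.01571 mol
n(HCl) left over = 0.01571 mol (1:1 ratio)
n(HCl) consumed by analyte = 0.02260 − 0.01571 = 6.890 × 10^-3 mol
From the 1:2 ratio, n(CaCO3) = 1/2 × 6.890 × 10^-3 = 3.445 × 10^-3 mol
mass of CaCO3 = 3.445 × 10^-3 × 100.09 = 0.3448 g
% CaCO3 = 0.3448 / 0.4750 × 100 = 72.59 %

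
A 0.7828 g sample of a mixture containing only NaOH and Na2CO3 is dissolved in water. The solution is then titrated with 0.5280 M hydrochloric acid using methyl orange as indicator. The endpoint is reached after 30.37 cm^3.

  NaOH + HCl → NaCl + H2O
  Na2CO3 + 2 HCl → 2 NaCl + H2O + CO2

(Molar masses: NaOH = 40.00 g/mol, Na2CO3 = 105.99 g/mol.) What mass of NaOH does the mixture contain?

0.2062 g

n(HCl) = 0.03037 × 0.5280 = 0.01604 mol
Let x = n(NaOH), y = n(Na2CO3).
Titrant: 1x + 2y = 0.01604;  mass: 40.00x + 105.99y = 0.7828
Solving, x = 5.155 × 10^-3 mol, y = 5.440 × 10^-3 mol
mass of NaOH = 5.155 × 10^-3 × 40.00 = 0.2062 g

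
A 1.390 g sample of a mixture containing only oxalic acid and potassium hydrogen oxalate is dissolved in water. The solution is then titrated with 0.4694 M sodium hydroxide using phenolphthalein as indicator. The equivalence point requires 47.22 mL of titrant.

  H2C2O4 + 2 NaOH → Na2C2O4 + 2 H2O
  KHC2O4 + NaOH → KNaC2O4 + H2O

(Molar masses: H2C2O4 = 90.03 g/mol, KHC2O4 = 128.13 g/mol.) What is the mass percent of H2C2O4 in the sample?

n(NaOH) = 0.04722 × 0.4694 = 0.02217 mol
Let x = n(H2C2O4), y = n(KHC2O4).
Titrant: 2x + 1y = 0.02217;  mass: 90.03x + 128.13y = 1.390
Solving, x = 8.723 × 10^-3 mol, y = 4.719 × 10^-3 mol
mass of H2C2O4 = 8.723 × 10^-3 × 90.03 = 0.7853 g
% H2C2O4 = 0.7853 / 1.390 × 100 = 56.50 %

56.50 %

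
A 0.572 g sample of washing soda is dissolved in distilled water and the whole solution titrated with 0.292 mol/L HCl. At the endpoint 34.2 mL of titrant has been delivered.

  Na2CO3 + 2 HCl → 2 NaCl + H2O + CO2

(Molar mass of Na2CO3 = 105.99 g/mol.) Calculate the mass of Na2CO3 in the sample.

n(HCl) = 0.0342 L × 0.292 mol/L = 9.99 × 10^-3 mol
From the 1:2 ratio, n(Na2CO3) = 1/2 × 9.99 × 10^-3 = 4.99 × 10^-3 mol
mass of Na2CO3 = 4.99 × 10^-3 × 105.99 g/mol = 0.529 g

0.529 g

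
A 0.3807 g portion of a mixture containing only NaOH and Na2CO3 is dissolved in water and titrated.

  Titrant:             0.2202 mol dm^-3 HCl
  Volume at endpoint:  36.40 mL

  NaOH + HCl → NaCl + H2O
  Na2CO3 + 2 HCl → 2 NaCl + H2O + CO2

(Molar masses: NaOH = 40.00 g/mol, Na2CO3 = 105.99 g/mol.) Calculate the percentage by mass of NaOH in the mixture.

35.63 %

n(HCl) = 0.03640 × 0.2202 = 8.015 × 10^-3 mol
Let x = n(NaOH), y = n(Na2CO3).
Titrant: 1x + 2y = 8.015 × 10^-3;  mass: 40.00x + 105.99y = 0.3807
Solving, x = 3.391 × 10^-3 mol, y = 2.312 × 10^-3 mol
mass of NaOH = 3.391 × 10^-3 × 40.00 = 0.1357 g
% NaOH = 0.1357 / 0.3807 × 100 = 35.63 %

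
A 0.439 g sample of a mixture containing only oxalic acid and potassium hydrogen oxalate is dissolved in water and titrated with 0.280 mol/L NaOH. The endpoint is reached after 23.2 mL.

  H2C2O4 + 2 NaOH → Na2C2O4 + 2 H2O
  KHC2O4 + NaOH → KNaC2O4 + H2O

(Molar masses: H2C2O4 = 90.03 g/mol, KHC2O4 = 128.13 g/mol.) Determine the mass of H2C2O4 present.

0.213 g

n(NaOH) = 0.0232 × 0.280 = 6.50 × 10^-3 mol
Let x = n(H2C2O4), y = n(KHC2O4).
Titrant: 2x + 1y = 6.50 × 10^-3;  mass: 90.03x + 128.13y = 0.439
Solving, x = 2.37 × 10^-3 mol, y = 1.76 × 10^-3 mol
mass of H2C2O4 = 2.37 × 10^-3 × 90.03 = 0.213 g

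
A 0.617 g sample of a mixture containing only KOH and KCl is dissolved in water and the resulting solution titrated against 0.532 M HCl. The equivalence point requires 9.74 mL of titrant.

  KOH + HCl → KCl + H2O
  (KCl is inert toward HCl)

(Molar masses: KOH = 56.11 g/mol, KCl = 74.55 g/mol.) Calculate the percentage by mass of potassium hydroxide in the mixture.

47.1 %

n(HCl) = 0.00974 × 0.532 = 5.18 × 10^-3 mol
Let x = n(KOH), y = n(KCl).
Titrant: 1x = 5.18 × 10^-3;  mass: 56.11x + 74.55y = 0.617
Solving, x = 5.18 × 10^-3 mol, y = 4.38 × 10^-3 mol
mass of KOH = 5.18 × 10^-3 × 56.11 = 0.291 g
% KOH = 0.291 / 0.617 × 100 = 47.1 %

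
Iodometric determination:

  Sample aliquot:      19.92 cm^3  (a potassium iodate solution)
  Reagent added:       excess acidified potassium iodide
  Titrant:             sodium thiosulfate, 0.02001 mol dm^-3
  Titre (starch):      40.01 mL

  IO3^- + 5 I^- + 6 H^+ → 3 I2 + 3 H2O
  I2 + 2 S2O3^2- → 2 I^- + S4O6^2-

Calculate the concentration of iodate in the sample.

n(S2O3^2-) = 0.04001 × 0.02001 = 8.006 × 10^-4 mol
n(I2) = n(S2O3^2-)/2 = 4.003 × 10^-4 mol
From the 1:3 ratio, n(IO3^-) in the aliquot = 1/3 × 4.003 × 10^-4 = 1.334 × 10^-4 mol
[IO3^-] = 1.334 × 10^-4 / 0.01992 = 0.006698 mol/L

0.006698 mol/L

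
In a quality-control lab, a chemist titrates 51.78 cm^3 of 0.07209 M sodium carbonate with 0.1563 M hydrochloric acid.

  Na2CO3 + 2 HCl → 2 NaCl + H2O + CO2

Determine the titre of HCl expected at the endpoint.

n(Na2CO3) = 0.05178 L × 0.07209 mol/L = 3.733 × 10^-3 mol
From the 2:1 stoichiometry, n(HCl) = 2/1 × 3.733 × 10^-3 = 7.466 × 10^-3 mol
V(HCl) = 7.466 × 10^-3 mol / 0.1563 mol/L = 0.04776 L = 47.76 mL

47.76 mL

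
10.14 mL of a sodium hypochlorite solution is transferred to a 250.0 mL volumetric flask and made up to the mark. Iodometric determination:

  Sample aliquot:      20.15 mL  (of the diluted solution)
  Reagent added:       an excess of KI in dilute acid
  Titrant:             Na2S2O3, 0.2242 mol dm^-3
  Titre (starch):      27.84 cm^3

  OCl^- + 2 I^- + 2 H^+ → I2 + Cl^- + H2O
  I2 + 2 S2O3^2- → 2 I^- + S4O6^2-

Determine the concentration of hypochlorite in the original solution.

n(S2O3^2-) = 0.02784 × 0.2242 = 6.242 × 10^-3 mol
n(I2) = n(S2O3^2-)/2 = 3.121 × 10^-3 mol
n(OCl^-) in the aliquot = 3.121 × 10^-3 mol (1:1 ratio)
[OCl^-]_dilute = 3.121 × 10^-3 / 0.02015 = 0.1549 mol/L
[OCl^-]_original = 0.1549 × 250.0/10.14 = 3.819 mol/L

3.819 mol/L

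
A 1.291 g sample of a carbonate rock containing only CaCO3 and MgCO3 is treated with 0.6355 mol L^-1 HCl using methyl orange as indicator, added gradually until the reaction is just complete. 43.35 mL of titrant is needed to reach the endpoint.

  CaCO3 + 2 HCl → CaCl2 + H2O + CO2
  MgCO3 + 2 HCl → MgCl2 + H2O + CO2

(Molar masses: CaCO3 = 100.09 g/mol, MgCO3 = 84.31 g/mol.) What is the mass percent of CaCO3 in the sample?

63.71 %

n(HCl) = 0.04335 × 0.6355 = 0.02755 mol
Let x = n(CaCO3), y = n(MgCO3).
Titrant: 2x + 2y = 0.02755;  mass: 100.09x + 84.31y = 1.291
Solving, x = 8.218 × 10^-3 mol, y = 5.557 × 10^-3 mol
mass of CaCO3 = 8.218 × 10^-3 × 100.09 = 0.8225 g
% CaCO3 = 0.8225 / 1.291 × 100 = 63.71 %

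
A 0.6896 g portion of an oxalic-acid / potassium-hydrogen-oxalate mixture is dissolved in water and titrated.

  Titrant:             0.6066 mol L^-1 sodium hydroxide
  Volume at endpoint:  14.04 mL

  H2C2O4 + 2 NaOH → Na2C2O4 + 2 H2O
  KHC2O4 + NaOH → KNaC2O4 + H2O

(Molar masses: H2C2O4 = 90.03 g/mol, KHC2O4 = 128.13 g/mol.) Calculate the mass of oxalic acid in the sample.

0.2175 g

n(NaOH) = 0.01404 × 0.6066 = 8.517 × 10^-3 mol
Let x = n(H2C2O4), y = n(KHC2O4).
Titrant: 2x + 1y = 8.517 × 10^-3;  mass: 90.03x + 128.13y = 0.6896
Solving, x = 2.416 × 10^-3 mol, y = 3.684 × 10^-3 mol
mass of H2C2O4 = 2.416 × 10^-3 × 90.03 = 0.2175 g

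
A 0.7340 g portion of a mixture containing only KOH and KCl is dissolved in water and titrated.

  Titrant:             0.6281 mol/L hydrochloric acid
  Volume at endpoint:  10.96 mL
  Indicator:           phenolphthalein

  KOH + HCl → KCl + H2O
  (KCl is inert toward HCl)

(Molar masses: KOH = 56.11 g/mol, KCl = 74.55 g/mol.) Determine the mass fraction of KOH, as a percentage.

n(HCl) = 0.01096 × 0.6281 = 6.884 × 10^-3 mol
Let x = n(KOH), y = n(KCl).
Titrant: 1x = 6.884 × 10^-3;  mass: 56.11x + 74.55y = 0.7340
Solving, x = 6.884 × 10^-3 mol, y = 4.665 × 10^-3 mol
mass of KOH = 6.884 × 10^-3 × 56.11 = 0.3863 g
% KOH = 0.3863 / 0.7340 × 100 = 52.62 %

52.62 %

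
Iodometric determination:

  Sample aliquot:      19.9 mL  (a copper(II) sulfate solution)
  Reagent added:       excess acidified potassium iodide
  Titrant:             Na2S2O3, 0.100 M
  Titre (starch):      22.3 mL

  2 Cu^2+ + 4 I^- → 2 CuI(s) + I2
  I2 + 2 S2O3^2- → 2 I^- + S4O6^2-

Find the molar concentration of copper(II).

0.112 M

n(S2O3^2-) = 0.0223 × 0.100 = 2.23 × 10^-3 mol
n(I2) = n(S2O3^2-)/2 = 1.11 × 10^-3 mol
From the 2:1 ratio, n(Cu2+) in the aliquot = 2/1 × 1.11 × 10^-3 = 2.23 × 10^-3 mol
[Cu2+] = 2.23 × 10^-3 / 0.0199 = 0.112 mol/L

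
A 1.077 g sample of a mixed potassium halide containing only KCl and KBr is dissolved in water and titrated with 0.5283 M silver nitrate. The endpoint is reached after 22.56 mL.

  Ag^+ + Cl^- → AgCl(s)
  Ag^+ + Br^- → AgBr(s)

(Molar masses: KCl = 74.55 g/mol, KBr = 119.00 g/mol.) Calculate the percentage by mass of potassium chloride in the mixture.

n(AgNO3) = 0.02256 × 0.5283 = 0.01192 mol
Let x = n(KCl), y = n(KBr).
Titrant: 1x + 1y = 0.01192;  mass: 74.55x + 119.00y = 1.077
Solving, x = 7.678 × 10^-3 mol, y = 4.240 × 10^-3 mol
mass of KCl = 7.678 × 10^-3 × 74.55 = 0.5724 g
% KCl = 0.5724 / 1.077 × 100 = 53.15 %

53.15 %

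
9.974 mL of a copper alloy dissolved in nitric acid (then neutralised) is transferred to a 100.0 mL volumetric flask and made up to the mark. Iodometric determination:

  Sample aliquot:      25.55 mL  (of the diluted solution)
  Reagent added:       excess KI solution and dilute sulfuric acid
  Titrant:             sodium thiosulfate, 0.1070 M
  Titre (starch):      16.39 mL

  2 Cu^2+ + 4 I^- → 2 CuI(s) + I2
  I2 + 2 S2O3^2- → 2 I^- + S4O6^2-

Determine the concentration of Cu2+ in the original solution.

n(S2O3^2-) = 0.01639 × 0.1070 = 1.754 × 10^-3 mol
n(I2) = n(S2O3^2-)/2 = 8.769 × 10^-4 mol
From the 2:1 ratio, n(Cu2+) in the aliquot = 2/1 × 8.769 × 10^-4 = 1.754 × 10^-3 mol
[Cu2+]_dilute = 1.754 × 10^-3 / 0.02555 = 0.06864 mol/L
[Cu2+]_original = 0.06864 × 100.0/9.974 = 0.6882 mol/L

0.6882 M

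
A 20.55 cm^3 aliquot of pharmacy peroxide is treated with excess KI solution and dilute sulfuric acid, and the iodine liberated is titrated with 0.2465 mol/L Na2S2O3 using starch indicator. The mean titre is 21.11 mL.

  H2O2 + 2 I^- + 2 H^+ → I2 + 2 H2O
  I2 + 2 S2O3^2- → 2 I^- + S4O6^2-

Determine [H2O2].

n(S2O3^2-) = 0.02111 × 0.2465 = 5.204 × 10^-3 mol
n(I2) = n(S2O3^2-)/2 = 2.602 × 10^-3 mol
n(H2O2) in the aliquot = 2.602 × 10^-3 mol (1:1 ratio)
[H2O2] = 2.602 × 10^-3 / 0.02055 = 0.1266 mol/L

0.1266 mol/L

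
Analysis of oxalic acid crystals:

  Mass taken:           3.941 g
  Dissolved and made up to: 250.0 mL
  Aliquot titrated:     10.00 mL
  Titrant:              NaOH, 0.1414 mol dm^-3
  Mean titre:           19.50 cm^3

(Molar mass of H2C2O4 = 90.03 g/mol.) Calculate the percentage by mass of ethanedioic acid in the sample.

H2C2O4 + 2 NaOH → Na2C2O4 + 2 H2O
n(NaOH) per titration = 0.01950 × 0.1414 = 2.757 × 10^-3 mol
From the 1:2 ratio, n(H2C2O4) in each aliquot = 1/2 × 2.757 × 10^-3 = 1.379 × 10^-3 mol
n(H2C2O4) in the whole flask = 1.379 × 10^-3 × 250.0/10.00 = 0.03447 mol
mass of H2C2O4 = 0.03447 × 90.03 = 3.103 g
% H2C2O4 = 3.103 / 3.941 × 100 = 78.74 %

78.74 %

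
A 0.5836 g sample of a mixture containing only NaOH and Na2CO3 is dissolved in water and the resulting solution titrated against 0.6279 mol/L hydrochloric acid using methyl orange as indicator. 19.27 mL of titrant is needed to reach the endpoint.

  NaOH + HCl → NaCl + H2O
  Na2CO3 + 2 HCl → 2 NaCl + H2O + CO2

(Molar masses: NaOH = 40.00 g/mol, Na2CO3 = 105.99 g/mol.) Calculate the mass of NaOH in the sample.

n(HCl) = 0.01927 × 0.6279 = 0.01210 mol
Let x = n(NaOH), y = n(Na2CO3).
Titrant: 1x + 2y = 0.01210;  mass: 40.00x + 105.99y = 0.5836
Solving, x = 4.434 × 10^-3 mol, y = 3.833 × 10^-3 mol
mass of NaOH = 4.434 × 10^-3 × 40.00 = 0.1774 g

0.1774 g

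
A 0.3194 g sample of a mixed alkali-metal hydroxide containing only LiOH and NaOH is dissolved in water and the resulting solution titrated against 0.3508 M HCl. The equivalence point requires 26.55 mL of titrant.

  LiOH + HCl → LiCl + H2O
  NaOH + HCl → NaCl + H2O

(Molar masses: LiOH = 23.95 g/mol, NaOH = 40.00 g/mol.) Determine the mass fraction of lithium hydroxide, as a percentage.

24.83 %

n(HCl) = 0.02655 × 0.3508 = 9.314 × 10^-3 mol
Let x = n(LiOH), y = n(NaOH).
Titrant: 1x + 1y = 9.314 × 10^-3;  mass: 23.95x + 40.00y = 0.3194
Solving, x = 3.312 × 10^-3 mol, y = 6.002 × 10^-3 mol
mass of LiOH = 3.312 × 10^-3 × 23.95 = 0.07931 g
% LiOH = 0.07931 / 0.3194 × 100 = 24.83 %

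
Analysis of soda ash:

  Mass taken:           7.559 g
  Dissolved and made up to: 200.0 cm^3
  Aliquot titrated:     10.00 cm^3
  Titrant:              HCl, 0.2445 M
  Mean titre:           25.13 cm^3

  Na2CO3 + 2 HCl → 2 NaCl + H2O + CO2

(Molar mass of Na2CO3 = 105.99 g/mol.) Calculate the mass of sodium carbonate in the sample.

6.512 g

n(HCl) per titration = 0.02513 × 0.2445 = 6.144 × 10^-3 mol
From the 1:2 ratio, n(Na2CO3) in each aliquot = 1/2 × 6.144 × 10^-3 = 3.072 × 10^-3 mol
n(Na2CO3) in the whole flask = 3.072 × 10^-3 × 200.0/10.00 = 0.06144 mol
mass of Na2CO3 = 0.06144 × 105.99 = 6.512 g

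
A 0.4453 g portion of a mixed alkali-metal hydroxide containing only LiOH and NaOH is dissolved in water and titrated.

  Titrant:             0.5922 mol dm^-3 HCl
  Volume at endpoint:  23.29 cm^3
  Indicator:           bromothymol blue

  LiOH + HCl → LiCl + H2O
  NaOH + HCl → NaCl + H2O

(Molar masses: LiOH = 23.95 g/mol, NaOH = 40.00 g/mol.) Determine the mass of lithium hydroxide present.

0.1588 g

n(HCl) = 0.02329 × 0.5922 = 0.01379 mol
Let x = n(LiOH), y = n(NaOH).
Titrant: 1x + 1y = 0.01379;  mass: 23.95x + 40.00y = 0.4453
Solving, x = 6.629 × 10^-3 mol, y = 7.163 × 10^-3 mol
mass of LiOH = 6.629 × 10^-3 × 23.95 = 0.1588 g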